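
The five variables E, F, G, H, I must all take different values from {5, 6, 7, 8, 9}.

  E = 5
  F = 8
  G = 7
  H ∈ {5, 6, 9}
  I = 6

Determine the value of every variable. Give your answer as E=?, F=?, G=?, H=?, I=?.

E must be 5 (only option left). Strike 5 from H.
F must be 8 (only option left).
G's domain is down to {7}, so G = 7.
I must be 6 (only option left). Strike 6 from H.
That leaves H = 9.

E=5, F=8, G=7, H=9, I=6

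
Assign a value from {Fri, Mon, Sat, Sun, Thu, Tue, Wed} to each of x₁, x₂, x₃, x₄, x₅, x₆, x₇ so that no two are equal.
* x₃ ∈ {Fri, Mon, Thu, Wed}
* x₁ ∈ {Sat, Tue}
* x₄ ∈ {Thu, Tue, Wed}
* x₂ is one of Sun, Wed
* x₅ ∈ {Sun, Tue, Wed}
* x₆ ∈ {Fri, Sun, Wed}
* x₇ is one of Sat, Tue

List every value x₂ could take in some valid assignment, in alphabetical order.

Sun, Wed

The 7 variables draw from only 7 values {Fri, Mon, Sat, Sun, Thu, Tue, Wed}, so each is used; only x₃ can be Mon, hence x₃ = Mon.
Among the 6 still-open variables, Fri fits only x₆ (and all 6 values in {Fri, Sat, Sun, Thu, Tue, Wed} must be used), so x₆ = Fri.
The 5 still-open variables draw from only 5 values {Sat, Sun, Thu, Tue, Wed}, so each is used; only x₄ can be Thu, hence x₄ = Thu.
The 2 variables x₁ and x₇ are confined to {Sat, Tue}, which locks those values in; drop them from x₅.
No further eliminations apply; x₂ can still be any of Sun, Wed.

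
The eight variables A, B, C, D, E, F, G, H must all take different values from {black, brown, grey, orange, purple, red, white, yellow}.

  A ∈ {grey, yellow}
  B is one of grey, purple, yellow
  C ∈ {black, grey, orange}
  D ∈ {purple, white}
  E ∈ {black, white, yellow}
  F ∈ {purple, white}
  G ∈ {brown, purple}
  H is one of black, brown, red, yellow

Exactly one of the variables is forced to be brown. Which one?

The 8 variables together cover exactly {black, brown, grey, orange, purple, red, white, yellow} — 8 values for 8 variables — and orange appears only in C's list, so C = orange.
Among the 7 still-open variables, red fits only H (and all 7 values in {black, brown, grey, purple, red, white, yellow} must be used), so H = red.
The 6 still-open variables draw from only 6 values {black, brown, grey, purple, white, yellow}, so each is used; only E can be black, hence E = black.
The 5 still-open variables draw from only 5 values {brown, grey, purple, white, yellow}, so each is used; only G can be brown, hence G = brown.

G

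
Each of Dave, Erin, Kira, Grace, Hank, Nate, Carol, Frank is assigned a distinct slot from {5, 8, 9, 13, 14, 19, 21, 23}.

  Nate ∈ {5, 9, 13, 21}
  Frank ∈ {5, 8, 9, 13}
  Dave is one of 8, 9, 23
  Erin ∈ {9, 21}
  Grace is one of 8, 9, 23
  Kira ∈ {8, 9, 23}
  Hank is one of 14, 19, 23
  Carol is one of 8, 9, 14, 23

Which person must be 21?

Among the 8 variables, 19 fits only Hank (and all 8 values in {5, 8, 9, 13, 14, 19, 21, 23} must be used), so Hank = 19.
Among the 7 still-open variables, 14 fits only Carol (and all 7 values in {5, 8, 9, 13, 14, 21, 23} must be used), so Carol = 14.
Dave, Kira, Grace between them cover only {8, 9, 23} — a naked triple. Remove those values from Erin, Nate, Frank.
So 21 goes to Erin.

Erin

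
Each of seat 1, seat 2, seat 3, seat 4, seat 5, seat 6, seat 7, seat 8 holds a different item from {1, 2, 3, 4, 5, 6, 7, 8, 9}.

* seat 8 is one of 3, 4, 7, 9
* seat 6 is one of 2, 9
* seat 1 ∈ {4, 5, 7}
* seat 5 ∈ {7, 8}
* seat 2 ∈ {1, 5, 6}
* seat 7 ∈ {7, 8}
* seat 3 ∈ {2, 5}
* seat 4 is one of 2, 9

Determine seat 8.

3

seat 4 and seat 6 between them cover only {2, 9} — a naked pair. Remove those values from seat 3, seat 8.
seat 3 must be 5 (only option left). Remove 5 from seat 1, seat 2.
The 2 variables seat 5 and seat 7 are confined to {7, 8}, which locks those values in; drop them from seat 1, seat 8.
seat 1 has just one choice, so seat 1 = 4. Eliminate 4 elsewhere: seat 8.
So seat 8 = 3.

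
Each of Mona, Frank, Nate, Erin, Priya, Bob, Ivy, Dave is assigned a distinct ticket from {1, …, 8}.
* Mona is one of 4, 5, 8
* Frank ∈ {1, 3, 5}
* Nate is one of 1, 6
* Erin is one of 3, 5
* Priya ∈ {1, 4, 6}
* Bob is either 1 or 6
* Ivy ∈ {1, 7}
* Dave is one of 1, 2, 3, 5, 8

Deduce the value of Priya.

4

The 8 variables together cover exactly {1, 2, 3, 4, 5, 6, 7, 8} — 8 values for 8 variables — and 2 appears only in Dave's list, so Dave = 2.
Among the 7 still-open variables, 7 fits only Ivy (and all 7 values in {1, 3, 4, 5, 6, 7, 8} must be used), so Ivy = 7.
The 6 still-open variables draw from only 6 values {1, 3, 4, 5, 6, 8}, so each is used; only Mona can be 8, hence Mona = 8.
The 5 still-open variables draw from only 5 values {1, 3, 4, 5, 6}, so each is used; only Priya can be 4, hence Priya = 4.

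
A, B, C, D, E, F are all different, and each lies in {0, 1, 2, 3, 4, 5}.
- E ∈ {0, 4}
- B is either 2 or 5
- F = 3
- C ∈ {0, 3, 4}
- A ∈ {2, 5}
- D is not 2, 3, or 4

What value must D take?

1

F must be 3 (only option left). Remove 3 from C.
Among the 5 still-open variables, 1 fits only D (and all 5 values in {0, 1, 2, 4, 5} must be used), so D = 1.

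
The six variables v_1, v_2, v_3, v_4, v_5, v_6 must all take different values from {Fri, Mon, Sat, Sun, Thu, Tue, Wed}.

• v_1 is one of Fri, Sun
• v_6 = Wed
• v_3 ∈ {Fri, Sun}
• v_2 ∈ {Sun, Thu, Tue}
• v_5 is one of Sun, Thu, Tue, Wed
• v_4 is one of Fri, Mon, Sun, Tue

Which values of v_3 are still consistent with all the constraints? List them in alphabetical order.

Fri, Sun

v_6's domain is down to {Wed}, so v_6 = Wed. Strike Wed from v_5.
The 5 still-open variables draw from only 5 values {Fri, Mon, Sun, Thu, Tue}, so each is used; only v_4 can be Mon, hence v_4 = Mon.
The 2 variables v_1 and v_3 are confined to {Fri, Sun}, which locks those values in; drop them from v_2, v_5.
No further eliminations apply; v_3 can still be any of Fri, Sun.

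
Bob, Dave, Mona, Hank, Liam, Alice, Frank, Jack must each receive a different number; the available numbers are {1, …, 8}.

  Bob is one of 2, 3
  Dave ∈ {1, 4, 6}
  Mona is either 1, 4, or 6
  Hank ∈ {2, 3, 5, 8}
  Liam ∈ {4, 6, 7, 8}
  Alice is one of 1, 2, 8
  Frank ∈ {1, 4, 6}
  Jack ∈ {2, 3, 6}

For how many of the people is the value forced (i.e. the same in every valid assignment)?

Among the 8 variables, 5 fits only Hank (and all 8 values in {1, 2, 3, 4, 5, 6, 7, 8} must be used), so Hank = 5.
Among the 7 still-open variables, 7 fits only Liam (and all 7 values in {1, 2, 3, 4, 6, 7, 8} must be used), so Liam = 7.
The 6 still-open variables together cover exactly {1, 2, 3, 4, 6, 8} — 6 values for 6 variables — and 8 appears only in Alice's list, so Alice = 8.
Dave, Mona, Frank between them cover only {1, 4, 6} — a naked triple. Remove those values from Jack.
Determined: Hank=5, Liam=7, Alice=8. The other people each still have more than one consistent value. That makes 3.

3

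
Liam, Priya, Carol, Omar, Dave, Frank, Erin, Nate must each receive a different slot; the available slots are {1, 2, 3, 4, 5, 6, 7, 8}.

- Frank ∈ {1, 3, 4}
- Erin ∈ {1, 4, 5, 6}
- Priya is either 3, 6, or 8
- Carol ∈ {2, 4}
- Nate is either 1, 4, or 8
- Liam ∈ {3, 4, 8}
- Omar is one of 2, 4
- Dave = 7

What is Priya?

Dave's domain is down to {7}, so Dave = 7.
The 7 still-open variables draw from only 7 values {1, 2, 3, 4, 5, 6, 8}, so each is used; only Erin can be 5, hence Erin = 5.
Among the 6 still-open variables, 6 fits only Priya (and all 6 values in {1, 2, 3, 4, 6, 8} must be used), so Priya = 6.

6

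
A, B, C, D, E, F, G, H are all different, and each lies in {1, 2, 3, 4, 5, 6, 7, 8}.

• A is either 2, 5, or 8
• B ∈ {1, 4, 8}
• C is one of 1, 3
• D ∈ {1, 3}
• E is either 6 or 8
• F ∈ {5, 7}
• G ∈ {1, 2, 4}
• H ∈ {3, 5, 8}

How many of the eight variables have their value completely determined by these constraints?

2

The 8 variables together cover exactly {1, 2, 3, 4, 5, 6, 7, 8} — 8 values for 8 variables — and 6 appears only in E's list, so E = 6.
Among the 7 still-open variables, 7 fits only F (and all 7 values in {1, 2, 3, 4, 5, 7, 8} must be used), so F = 7.
The 2 variables C and D are confined to {1, 3}, which locks those values in; drop them from B, G, H.
Determined: E=6, F=7. The other variables each still have more than one consistent value. That makes 2.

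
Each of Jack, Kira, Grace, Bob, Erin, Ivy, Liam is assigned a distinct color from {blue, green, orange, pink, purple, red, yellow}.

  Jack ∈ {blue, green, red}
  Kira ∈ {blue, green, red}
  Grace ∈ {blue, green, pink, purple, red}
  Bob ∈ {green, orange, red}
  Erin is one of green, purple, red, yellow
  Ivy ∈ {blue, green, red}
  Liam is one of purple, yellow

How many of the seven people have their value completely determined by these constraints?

2

Among the 7 variables, orange fits only Bob (and all 7 values in {blue, green, orange, pink, purple, red, yellow} must be used), so Bob = orange.
The 6 still-open variables draw from only 6 values {blue, green, pink, purple, red, yellow}, so each is used; only Grace can be pink, hence Grace = pink.
Jack, Kira, Ivy share exactly the 3 values {blue, green, red}; by pigeonhole those values go to them, so strike blue, green, red from Erin.
Determined: Grace=pink, Bob=orange. The other people each still have more than one consistent value. That makes 2.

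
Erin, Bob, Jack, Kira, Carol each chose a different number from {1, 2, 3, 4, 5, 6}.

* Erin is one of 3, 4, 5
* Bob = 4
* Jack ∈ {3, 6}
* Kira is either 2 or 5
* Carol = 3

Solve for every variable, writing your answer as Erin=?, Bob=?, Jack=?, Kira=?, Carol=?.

Bob must be 4 (only option left). So Erin can't be 4.
Carol's domain is down to {3}, so Carol = 3. Remove 3 from Erin, Jack.
Erin must be 5 (only option left). Strike 5 from Kira.
Jack has just one choice, so Jack = 6.
Kira's domain is down to {2}, so Kira = 2.

Erin=5, Bob=4, Jack=6, Kira=2, Carol=3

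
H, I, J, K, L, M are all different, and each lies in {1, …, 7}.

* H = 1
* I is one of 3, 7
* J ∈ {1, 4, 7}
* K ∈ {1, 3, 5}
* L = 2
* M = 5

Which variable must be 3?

K

H has just one choice, so H = 1. Remove 1 from J, K.
L's domain is down to {2}, so L = 2.
M must be 5 (only option left). Eliminate 5 elsewhere: K.
So 3 goes to K.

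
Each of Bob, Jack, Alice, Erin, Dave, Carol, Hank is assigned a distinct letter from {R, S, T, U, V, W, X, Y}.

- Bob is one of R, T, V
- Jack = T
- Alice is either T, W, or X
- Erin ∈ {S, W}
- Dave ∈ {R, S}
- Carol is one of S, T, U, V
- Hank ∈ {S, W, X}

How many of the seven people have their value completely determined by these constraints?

4

Jack's domain is down to {T}, so Jack = T. Strike T from Bob, Alice, Carol.
The 6 still-open variables draw from only 6 values {R, S, U, V, W, X}, so each is used; only Carol can be U, hence Carol = U.
The 5 still-open variables draw from only 5 values {R, S, V, W, X}, so each is used; only Bob can be V, hence Bob = V.
Among the 4 still-open variables, R fits only Dave (and all 4 values in {R, S, W, X} must be used), so Dave = R.
Determined: Bob=V, Jack=T, Dave=R, Carol=U. The other people each still have more than one consistent value. That makes 4.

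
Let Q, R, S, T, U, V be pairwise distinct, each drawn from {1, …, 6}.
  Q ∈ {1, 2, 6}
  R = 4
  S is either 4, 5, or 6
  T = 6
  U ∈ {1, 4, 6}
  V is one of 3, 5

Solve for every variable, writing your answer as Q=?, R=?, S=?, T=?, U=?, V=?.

R must be 4 (only option left). So S, U can't be 4.
T has just one choice, so T = 6. Remove 6 from Q, S, U.
U has just one choice, so U = 1. Strike 1 from Q.
That leaves Q = 2.
S must be 5 (only option left). Eliminate 5 elsewhere: V.
V has just one choice, so V = 3.

Q=2, R=4, S=5, T=6, U=1, V=3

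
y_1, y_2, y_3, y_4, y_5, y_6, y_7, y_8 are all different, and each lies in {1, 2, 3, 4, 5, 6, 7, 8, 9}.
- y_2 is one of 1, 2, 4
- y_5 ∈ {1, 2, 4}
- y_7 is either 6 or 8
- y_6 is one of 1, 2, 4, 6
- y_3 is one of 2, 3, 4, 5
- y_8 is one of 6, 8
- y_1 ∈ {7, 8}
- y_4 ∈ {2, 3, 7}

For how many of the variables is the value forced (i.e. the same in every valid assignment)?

Among the 8 variables, 5 fits only y_3 (and all 8 values in {1, 2, 3, 4, 5, 6, 7, 8} must be used), so y_3 = 5.
Among the 7 still-open variables, 3 fits only y_4 (and all 7 values in {1, 2, 3, 4, 6, 7, 8} must be used), so y_4 = 3.
Among the 6 still-open variables, 7 fits only y_1 (and all 6 values in {1, 2, 4, 6, 7, 8} must be used), so y_1 = 7.
The 2 variables y_7 and y_8 are confined to {6, 8}, which locks those values in; drop them from y_6.
Determined: y_1=7, y_3=5, y_4=3. The other variables each still have more than one consistent value. That makes 3.

3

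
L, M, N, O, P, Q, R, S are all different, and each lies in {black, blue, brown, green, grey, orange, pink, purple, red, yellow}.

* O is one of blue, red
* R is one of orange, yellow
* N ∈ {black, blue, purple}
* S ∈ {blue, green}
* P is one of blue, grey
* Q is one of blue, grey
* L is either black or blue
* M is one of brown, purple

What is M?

P and Q share exactly the 2 values {blue, grey}; by pigeonhole those values go to them, so strike blue, grey from L, N, O, S.
That leaves L = black. Eliminate black elsewhere: N.
That leaves N = purple. Eliminate purple elsewhere: M.
So M = brown.

brown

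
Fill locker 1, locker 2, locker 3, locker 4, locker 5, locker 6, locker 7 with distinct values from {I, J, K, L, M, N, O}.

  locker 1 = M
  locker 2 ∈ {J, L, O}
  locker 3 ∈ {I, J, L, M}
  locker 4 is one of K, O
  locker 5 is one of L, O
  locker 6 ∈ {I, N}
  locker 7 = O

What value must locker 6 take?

N

locker 1 must be M (only option left). Eliminate M elsewhere: locker 3.
locker 7 must be O (only option left). Strike O from locker 2, locker 4, locker 5.
That leaves locker 4 = K.
locker 5 has just one choice, so locker 5 = L. So locker 2, locker 3 can't be L.
locker 2 has just one choice, so locker 2 = J. Remove J from locker 3.
locker 3's domain is down to {I}, so locker 3 = I. Eliminate I elsewhere: locker 6.
So locker 6 = N.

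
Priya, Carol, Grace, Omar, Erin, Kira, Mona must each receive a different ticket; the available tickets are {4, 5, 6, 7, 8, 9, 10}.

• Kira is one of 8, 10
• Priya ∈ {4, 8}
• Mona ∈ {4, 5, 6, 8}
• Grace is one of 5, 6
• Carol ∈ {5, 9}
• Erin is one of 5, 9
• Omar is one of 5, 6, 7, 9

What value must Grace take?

6

The 7 variables together cover exactly {4, 5, 6, 7, 8, 9, 10} — 7 values for 7 variables — and 7 appears only in Omar's list, so Omar = 7.
The 6 still-open variables draw from only 6 values {4, 5, 6, 8, 9, 10}, so each is used; only Kira can be 10, hence Kira = 10.
Carol and Erin share exactly the 2 values {5, 9}; by pigeonhole those values go to them, so strike 5, 9 from Grace, Mona.
So Grace = 6.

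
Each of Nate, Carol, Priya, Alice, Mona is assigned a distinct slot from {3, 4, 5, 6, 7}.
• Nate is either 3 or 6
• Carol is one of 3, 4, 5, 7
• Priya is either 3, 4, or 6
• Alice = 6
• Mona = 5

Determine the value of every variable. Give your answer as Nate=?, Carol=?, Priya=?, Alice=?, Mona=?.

Nate=3, Carol=7, Priya=4, Alice=6, Mona=5

Alice's domain is down to {6}, so Alice = 6. Remove 6 from Nate, Priya.
That leaves Mona = 5. Eliminate 5 elsewhere: Carol.
Nate has just one choice, so Nate = 3. Remove 3 from Carol, Priya.
That leaves Priya = 4. Remove 4 from Carol.
That leaves Carol = 7.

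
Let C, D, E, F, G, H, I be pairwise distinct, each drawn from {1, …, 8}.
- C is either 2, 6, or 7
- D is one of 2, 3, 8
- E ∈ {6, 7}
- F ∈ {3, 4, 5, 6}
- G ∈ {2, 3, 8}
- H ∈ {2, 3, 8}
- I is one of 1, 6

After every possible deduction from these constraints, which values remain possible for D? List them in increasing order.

The 3 variables D, G, H are confined to {2, 3, 8}, which locks those values in; drop them from C, F.
The 2 variables C and E are confined to {6, 7}, which locks those values in; drop them from F, I.
That leaves I = 1.
No further eliminations apply; D can still be any of 2, 3, 8.

2, 3, 8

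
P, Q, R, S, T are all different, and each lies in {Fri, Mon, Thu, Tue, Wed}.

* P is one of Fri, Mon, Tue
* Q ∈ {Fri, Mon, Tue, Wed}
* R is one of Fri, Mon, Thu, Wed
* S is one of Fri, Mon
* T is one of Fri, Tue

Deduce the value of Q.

The 5 variables draw from only 5 values {Fri, Mon, Thu, Tue, Wed}, so each is used; only R can be Thu, hence R = Thu.
Among the 4 still-open variables, Wed fits only Q (and all 4 values in {Fri, Mon, Tue, Wed} must be used), so Q = Wed.

Wed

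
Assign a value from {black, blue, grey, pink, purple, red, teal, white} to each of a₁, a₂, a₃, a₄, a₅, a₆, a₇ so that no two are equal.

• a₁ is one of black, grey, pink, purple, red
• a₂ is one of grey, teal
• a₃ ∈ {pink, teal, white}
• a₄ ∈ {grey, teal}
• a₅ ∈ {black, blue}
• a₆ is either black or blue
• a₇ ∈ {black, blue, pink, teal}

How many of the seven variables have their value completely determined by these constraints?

2

a₂ and a₄ between them cover only {grey, teal} — a naked pair. Remove those values from a₁, a₃, a₇.
a₅ and a₆ share exactly the 2 values {black, blue}; by pigeonhole those values go to them, so strike black, blue from a₁, a₇.
a₇ must be pink (only option left). So a₁, a₃ can't be pink.
a₃'s domain is down to {white}, so a₃ = white.
Determined: a₃=white, a₇=pink. The other variables each still have more than one consistent value. That makes 2.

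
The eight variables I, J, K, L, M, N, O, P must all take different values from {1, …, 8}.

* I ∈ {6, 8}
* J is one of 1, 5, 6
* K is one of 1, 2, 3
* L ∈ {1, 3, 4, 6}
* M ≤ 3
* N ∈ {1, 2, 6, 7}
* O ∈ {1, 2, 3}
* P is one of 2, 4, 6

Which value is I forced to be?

8

Among the 8 variables, 5 fits only J (and all 8 values in {1, 2, 3, 4, 5, 6, 7, 8} must be used), so J = 5.
The 7 still-open variables together cover exactly {1, 2, 3, 4, 6, 7, 8} — 7 values for 7 variables — and 7 appears only in N's list, so N = 7.
The 6 still-open variables draw from only 6 values {1, 2, 3, 4, 6, 8}, so each is used; only I can be 8, hence I = 8.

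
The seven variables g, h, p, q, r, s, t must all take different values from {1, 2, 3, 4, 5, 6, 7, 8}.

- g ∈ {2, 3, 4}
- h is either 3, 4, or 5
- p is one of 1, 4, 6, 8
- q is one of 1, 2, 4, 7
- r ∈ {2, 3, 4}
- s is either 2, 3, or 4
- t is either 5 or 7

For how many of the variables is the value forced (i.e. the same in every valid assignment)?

3

The 3 variables g, r, s are confined to {2, 3, 4}, which locks those values in; drop them from h, p, q.
That leaves h = 5. So t can't be 5.
t must be 7 (only option left). Eliminate 7 elsewhere: q.
q's domain is down to {1}, so q = 1. So p can't be 1.
Determined: h=5, q=1, t=7. The other variables each still have more than one consistent value. That makes 3.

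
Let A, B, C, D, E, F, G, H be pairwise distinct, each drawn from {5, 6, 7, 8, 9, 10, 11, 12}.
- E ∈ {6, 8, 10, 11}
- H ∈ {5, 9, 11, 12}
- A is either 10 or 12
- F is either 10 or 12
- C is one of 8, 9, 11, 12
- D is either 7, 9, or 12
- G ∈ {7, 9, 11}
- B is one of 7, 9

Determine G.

The 8 variables together cover exactly {5, 6, 7, 8, 9, 10, 11, 12} — 8 values for 8 variables — and 5 appears only in H's list, so H = 5.
The 7 still-open variables together cover exactly {6, 7, 8, 9, 10, 11, 12} — 7 values for 7 variables — and 6 appears only in E's list, so E = 6.
Among the 6 still-open variables, 8 fits only C (and all 6 values in {7, 8, 9, 10, 11, 12} must be used), so C = 8.
The 5 still-open variables draw from only 5 values {7, 9, 10, 11, 12}, so each is used; only G can be 11, hence G = 11.

11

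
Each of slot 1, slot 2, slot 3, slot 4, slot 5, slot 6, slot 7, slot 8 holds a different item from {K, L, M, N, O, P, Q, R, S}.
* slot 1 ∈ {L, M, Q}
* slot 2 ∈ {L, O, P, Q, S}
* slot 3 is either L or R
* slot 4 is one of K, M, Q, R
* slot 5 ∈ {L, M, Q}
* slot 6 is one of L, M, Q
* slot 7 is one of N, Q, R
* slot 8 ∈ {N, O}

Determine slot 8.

O

The 3 variables slot 1, slot 5, slot 6 are confined to {L, M, Q}, which locks those values in; drop them from slot 2, slot 3, slot 4, slot 7.
slot 3's domain is down to {R}, so slot 3 = R. So slot 4, slot 7 can't be R.
That leaves slot 4 = K.
slot 7 must be N (only option left). Remove N from slot 8.
So slot 8 = O.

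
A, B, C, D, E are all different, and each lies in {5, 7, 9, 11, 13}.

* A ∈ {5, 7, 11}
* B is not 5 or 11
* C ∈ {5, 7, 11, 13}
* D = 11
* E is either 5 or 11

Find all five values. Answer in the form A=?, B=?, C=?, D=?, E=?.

A=7, B=9, C=13, D=11, E=5

D's domain is down to {11}, so D = 11. Eliminate 11 elsewhere: A, C, E.
E has just one choice, so E = 5. So A, C can't be 5.
A must be 7 (only option left). Strike 7 from B, C.
That leaves C = 13. Strike 13 from B.
B has just one choice, so B = 9.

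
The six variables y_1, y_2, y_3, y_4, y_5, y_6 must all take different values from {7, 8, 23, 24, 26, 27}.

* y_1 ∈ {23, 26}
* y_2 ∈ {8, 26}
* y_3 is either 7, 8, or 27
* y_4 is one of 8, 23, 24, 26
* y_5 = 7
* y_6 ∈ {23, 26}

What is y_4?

24

y_5 has just one choice, so y_5 = 7. So y_3 can't be 7.
The 5 still-open variables draw from only 5 values {8, 23, 24, 26, 27}, so each is used; only y_4 can be 24, hence y_4 = 24.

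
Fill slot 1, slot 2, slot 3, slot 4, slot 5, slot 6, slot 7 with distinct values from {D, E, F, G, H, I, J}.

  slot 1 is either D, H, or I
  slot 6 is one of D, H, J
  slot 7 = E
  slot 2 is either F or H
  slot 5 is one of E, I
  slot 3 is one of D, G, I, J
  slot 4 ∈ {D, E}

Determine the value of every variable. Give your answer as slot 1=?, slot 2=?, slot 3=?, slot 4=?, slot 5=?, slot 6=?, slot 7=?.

slot 1=H, slot 2=F, slot 3=G, slot 4=D, slot 5=I, slot 6=J, slot 7=E

slot 7's domain is down to {E}, so slot 7 = E. Eliminate E elsewhere: slot 4, slot 5.
slot 4's domain is down to {D}, so slot 4 = D. So slot 1, slot 3, slot 6 can't be D.
slot 5 has just one choice, so slot 5 = I. Eliminate I elsewhere: slot 1, slot 3.
slot 1 must be H (only option left). So slot 2, slot 6 can't be H.
slot 2's domain is down to {F}, so slot 2 = F.
slot 6 must be J (only option left). Remove J from slot 3.
slot 3's domain is down to {G}, so slot 3 = G.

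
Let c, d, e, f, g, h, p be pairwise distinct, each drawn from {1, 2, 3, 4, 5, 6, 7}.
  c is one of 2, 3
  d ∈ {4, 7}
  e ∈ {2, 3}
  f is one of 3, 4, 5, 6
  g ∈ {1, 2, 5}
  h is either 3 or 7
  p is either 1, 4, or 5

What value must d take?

The 7 variables together cover exactly {1, 2, 3, 4, 5, 6, 7} — 7 values for 7 variables — and 6 appears only in f's list, so f = 6.
c and e between them cover only {2, 3} — a naked pair. Remove those values from g, h.
h's domain is down to {7}, so h = 7. So d can't be 7.
So d = 4.

4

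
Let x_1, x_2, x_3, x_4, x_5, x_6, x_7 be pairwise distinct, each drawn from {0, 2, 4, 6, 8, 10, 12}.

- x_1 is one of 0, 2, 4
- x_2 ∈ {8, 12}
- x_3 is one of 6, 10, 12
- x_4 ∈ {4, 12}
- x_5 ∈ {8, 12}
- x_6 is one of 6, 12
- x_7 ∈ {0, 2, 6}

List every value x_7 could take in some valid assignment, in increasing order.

0, 2

The 7 variables together cover exactly {0, 2, 4, 6, 8, 10, 12} — 7 values for 7 variables — and 10 appears only in x_3's list, so x_3 = 10.
The 2 variables x_2 and x_5 are confined to {8, 12}, which locks those values in; drop them from x_4, x_6.
x_4 has just one choice, so x_4 = 4. So x_1 can't be 4.
x_6's domain is down to {6}, so x_6 = 6. Strike 6 from x_7.
No further eliminations apply; x_7 can still be any of 0, 2.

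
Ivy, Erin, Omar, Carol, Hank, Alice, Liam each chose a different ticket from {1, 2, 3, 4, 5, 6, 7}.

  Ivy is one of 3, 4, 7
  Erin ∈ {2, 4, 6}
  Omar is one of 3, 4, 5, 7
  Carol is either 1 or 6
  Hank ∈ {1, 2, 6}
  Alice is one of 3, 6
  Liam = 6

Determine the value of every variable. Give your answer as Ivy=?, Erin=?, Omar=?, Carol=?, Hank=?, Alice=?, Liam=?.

Liam has just one choice, so Liam = 6. Eliminate 6 elsewhere: Erin, Carol, Hank, Alice.
Carol must be 1 (only option left). Remove 1 from Hank.
Hank has just one choice, so Hank = 2. Strike 2 from Erin.
Alice has just one choice, so Alice = 3. Eliminate 3 elsewhere: Ivy, Omar.
Erin's domain is down to {4}, so Erin = 4. Remove 4 from Ivy, Omar.
Ivy has just one choice, so Ivy = 7. Remove 7 from Omar.
Omar has just one choice, so Omar = 5.

Ivy=7, Erin=4, Omar=5, Carol=1, Hank=2, Alice=3, Liam=6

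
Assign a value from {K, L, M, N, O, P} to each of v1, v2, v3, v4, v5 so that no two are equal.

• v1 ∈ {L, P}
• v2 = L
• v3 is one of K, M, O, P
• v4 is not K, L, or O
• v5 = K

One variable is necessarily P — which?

v1

v2 must be L (only option left). Remove L from v1.
So P goes to v1.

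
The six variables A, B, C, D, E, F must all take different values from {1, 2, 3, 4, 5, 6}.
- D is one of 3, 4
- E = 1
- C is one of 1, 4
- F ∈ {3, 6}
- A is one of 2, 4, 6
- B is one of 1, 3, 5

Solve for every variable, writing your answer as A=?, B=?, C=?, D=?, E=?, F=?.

E's domain is down to {1}, so E = 1. So B, C can't be 1.
C has just one choice, so C = 4. So A, D can't be 4.
D's domain is down to {3}, so D = 3. So B, F can't be 3.
F must be 6 (only option left). So A can't be 6.
A's domain is down to {2}, so A = 2.
That leaves B = 5.

A=2, B=5, C=4, D=3, E=1, F=6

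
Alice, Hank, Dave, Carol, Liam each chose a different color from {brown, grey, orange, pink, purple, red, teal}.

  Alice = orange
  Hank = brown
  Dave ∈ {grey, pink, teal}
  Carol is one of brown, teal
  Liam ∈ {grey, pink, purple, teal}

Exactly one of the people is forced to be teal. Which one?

Alice's domain is down to {orange}, so Alice = orange.
Hank's domain is down to {brown}, so Hank = brown. Remove brown from Carol.
So teal goes to Carol.

Carol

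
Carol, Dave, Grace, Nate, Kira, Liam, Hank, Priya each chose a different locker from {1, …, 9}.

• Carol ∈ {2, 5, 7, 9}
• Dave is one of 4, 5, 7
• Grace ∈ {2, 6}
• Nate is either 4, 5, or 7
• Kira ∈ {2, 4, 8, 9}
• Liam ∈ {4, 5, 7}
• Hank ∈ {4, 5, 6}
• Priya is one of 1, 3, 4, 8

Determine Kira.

8

Dave, Nate, Liam share exactly the 3 values {4, 5, 7}; by pigeonhole those values go to them, so strike 4, 5, 7 from Carol, Kira, Hank, Priya.
That leaves Hank = 6. Eliminate 6 elsewhere: Grace.
That leaves Grace = 2. Eliminate 2 elsewhere: Carol, Kira.
Carol's domain is down to {9}, so Carol = 9. Remove 9 from Kira.
So Kira = 8.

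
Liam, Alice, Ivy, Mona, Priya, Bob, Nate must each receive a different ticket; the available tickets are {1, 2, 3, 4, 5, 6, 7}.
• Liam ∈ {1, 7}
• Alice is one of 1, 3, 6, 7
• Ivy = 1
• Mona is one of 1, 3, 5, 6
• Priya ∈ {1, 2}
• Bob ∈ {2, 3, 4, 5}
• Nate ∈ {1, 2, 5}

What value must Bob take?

Ivy must be 1 (only option left). Eliminate 1 elsewhere: Liam, Alice, Mona, Priya, Nate.
Priya's domain is down to {2}, so Priya = 2. Eliminate 2 elsewhere: Bob, Nate.
Nate's domain is down to {5}, so Nate = 5. Eliminate 5 elsewhere: Mona, Bob.
Liam's domain is down to {7}, so Liam = 7. Remove 7 from Alice.
The 3 still-open variables draw from only 3 values {3, 4, 6}, so each is used; only Bob can be 4, hence Bob = 4.

4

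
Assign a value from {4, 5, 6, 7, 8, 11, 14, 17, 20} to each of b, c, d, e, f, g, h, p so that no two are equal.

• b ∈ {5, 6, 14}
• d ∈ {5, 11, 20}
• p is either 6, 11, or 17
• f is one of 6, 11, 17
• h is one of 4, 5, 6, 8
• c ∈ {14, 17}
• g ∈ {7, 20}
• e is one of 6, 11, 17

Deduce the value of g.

e, f, p share exactly the 3 values {6, 11, 17}; by pigeonhole those values go to them, so strike 6, 11, 17 from b, c, d, h.
c has just one choice, so c = 14. Strike 14 from b.
That leaves b = 5. So d, h can't be 5.
That leaves d = 20. Eliminate 20 elsewhere: g.
So g = 7.

7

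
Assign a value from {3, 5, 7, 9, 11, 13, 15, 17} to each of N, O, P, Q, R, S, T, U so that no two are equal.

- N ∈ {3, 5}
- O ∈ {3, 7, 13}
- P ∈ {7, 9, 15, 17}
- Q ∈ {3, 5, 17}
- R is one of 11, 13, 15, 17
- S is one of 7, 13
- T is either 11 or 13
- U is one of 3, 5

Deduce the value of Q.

17

The 8 variables together cover exactly {3, 5, 7, 9, 11, 13, 15, 17} — 8 values for 8 variables — and 9 appears only in P's list, so P = 9.
The 7 still-open variables draw from only 7 values {3, 5, 7, 11, 13, 15, 17}, so each is used; only R can be 15, hence R = 15.
The 6 still-open variables draw from only 6 values {3, 5, 7, 11, 13, 17}, so each is used; only T can be 11, hence T = 11.
Among the 5 still-open variables, 17 fits only Q (and all 5 values in {3, 5, 7, 13, 17} must be used), so Q = 17.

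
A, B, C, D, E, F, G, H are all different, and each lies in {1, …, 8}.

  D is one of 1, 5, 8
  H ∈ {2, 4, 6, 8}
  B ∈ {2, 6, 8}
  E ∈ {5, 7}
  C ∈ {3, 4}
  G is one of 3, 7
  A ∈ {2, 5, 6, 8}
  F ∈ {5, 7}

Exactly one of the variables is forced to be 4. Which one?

C

Among the 8 variables, 1 fits only D (and all 8 values in {1, 2, 3, 4, 5, 6, 7, 8} must be used), so D = 1.
E and F between them cover only {5, 7} — a naked pair. Remove those values from A, G.
G has just one choice, so G = 3. Eliminate 3 elsewhere: C.
So 4 goes to C.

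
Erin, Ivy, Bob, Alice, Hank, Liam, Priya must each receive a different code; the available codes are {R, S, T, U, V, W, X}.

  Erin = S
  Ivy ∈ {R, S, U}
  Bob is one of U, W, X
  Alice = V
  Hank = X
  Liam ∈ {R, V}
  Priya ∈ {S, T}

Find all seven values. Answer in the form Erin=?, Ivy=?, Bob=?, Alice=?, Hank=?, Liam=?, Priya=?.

Erin's domain is down to {S}, so Erin = S. Eliminate S elsewhere: Ivy, Priya.
Alice must be V (only option left). Eliminate V elsewhere: Liam.
That leaves Hank = X. Strike X from Bob.
Liam's domain is down to {R}, so Liam = R. Remove R from Ivy.
That leaves Priya = T.
That leaves Ivy = U. Strike U from Bob.
Bob's domain is down to {W}, so Bob = W.

Erin=S, Ivy=U, Bob=W, Alice=V, Hank=X, Liam=R, Priya=T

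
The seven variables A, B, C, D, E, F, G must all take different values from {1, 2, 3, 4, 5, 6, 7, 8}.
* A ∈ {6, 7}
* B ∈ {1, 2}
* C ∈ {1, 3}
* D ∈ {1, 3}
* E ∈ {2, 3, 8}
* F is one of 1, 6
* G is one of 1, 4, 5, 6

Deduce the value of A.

C and D share exactly the 2 values {1, 3}; by pigeonhole those values go to them, so strike 1, 3 from B, E, F, G.
B must be 2 (only option left). Remove 2 from E.
That leaves E = 8.
That leaves F = 6. Remove 6 from A, G.
So A = 7.

7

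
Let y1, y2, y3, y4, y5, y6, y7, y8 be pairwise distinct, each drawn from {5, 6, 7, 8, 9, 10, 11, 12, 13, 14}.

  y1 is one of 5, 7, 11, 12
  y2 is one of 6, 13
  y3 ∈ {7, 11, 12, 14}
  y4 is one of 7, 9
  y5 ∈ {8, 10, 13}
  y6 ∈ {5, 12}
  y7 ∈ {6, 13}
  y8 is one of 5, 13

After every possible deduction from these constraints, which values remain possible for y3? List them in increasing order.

The 2 variables y2 and y7 are confined to {6, 13}, which locks those values in; drop them from y5, y8.
y8 has just one choice, so y8 = 5. So y1, y6 can't be 5.
y6's domain is down to {12}, so y6 = 12. Strike 12 from y1, y3.
No further eliminations apply; y3 can still be any of 7, 11, 14.

7, 11, 14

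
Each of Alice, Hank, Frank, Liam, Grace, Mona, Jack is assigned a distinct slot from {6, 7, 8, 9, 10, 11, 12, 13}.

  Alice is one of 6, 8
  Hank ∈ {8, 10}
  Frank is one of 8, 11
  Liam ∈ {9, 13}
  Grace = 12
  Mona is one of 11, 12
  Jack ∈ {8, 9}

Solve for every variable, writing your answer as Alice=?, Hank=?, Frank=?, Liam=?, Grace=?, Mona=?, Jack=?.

Grace's domain is down to {12}, so Grace = 12. So Mona can't be 12.
Mona has just one choice, so Mona = 11. Strike 11 from Frank.
Frank must be 8 (only option left). Strike 8 from Alice, Hank, Jack.
Jack's domain is down to {9}, so Jack = 9. Eliminate 9 elsewhere: Liam.
Alice has just one choice, so Alice = 6.
Hank must be 10 (only option left).
Liam's domain is down to {13}, so Liam = 13.

Alice=6, Hank=10, Frank=8, Liam=13, Grace=12, Mona=11, Jack=9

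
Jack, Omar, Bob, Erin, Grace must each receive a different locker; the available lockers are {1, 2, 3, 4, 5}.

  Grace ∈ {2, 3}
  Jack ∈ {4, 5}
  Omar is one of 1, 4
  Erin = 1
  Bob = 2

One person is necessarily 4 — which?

Omar

Bob has just one choice, so Bob = 2. Eliminate 2 elsewhere: Grace.
Erin's domain is down to {1}, so Erin = 1. Remove 1 from Omar.
So 4 goes to Omar.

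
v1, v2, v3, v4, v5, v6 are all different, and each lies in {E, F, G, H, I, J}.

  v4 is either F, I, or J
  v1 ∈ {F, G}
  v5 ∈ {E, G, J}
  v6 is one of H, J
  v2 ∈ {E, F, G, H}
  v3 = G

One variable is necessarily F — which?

v3 has just one choice, so v3 = G. Eliminate G elsewhere: v1, v2, v5.
So F goes to v1.

v1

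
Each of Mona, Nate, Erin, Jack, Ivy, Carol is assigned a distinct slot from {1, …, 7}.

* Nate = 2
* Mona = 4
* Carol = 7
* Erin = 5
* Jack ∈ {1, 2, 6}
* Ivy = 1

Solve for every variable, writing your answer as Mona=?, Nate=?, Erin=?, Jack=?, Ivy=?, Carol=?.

Mona must be 4 (only option left).
Nate must be 2 (only option left). Eliminate 2 elsewhere: Jack.
Erin has just one choice, so Erin = 5.
Ivy has just one choice, so Ivy = 1. Eliminate 1 elsewhere: Jack.
Carol has just one choice, so Carol = 7.
That leaves Jack = 6.

Mona=4, Nate=2, Erin=5, Jack=6, Ivy=1, Carol=7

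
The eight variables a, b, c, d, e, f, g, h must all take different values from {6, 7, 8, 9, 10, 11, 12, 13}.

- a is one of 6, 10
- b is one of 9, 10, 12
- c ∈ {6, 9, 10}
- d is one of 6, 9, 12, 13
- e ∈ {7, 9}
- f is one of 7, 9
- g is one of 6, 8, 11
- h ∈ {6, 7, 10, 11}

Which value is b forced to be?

12

The 8 variables draw from only 8 values {6, 7, 8, 9, 10, 11, 12, 13}, so each is used; only g can be 8, hence g = 8.
Among the 7 still-open variables, 11 fits only h (and all 7 values in {6, 7, 9, 10, 11, 12, 13} must be used), so h = 11.
Among the 6 still-open variables, 13 fits only d (and all 6 values in {6, 7, 9, 10, 12, 13} must be used), so d = 13.
The 5 still-open variables draw from only 5 values {6, 7, 9, 10, 12}, so each is used; only b can be 12, hence b = 12.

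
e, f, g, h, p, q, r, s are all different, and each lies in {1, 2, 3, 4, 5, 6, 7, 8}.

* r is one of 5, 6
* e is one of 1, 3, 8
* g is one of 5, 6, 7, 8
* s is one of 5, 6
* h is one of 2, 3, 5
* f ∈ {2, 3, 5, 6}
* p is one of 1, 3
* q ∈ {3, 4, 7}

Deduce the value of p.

The 8 variables draw from only 8 values {1, 2, 3, 4, 5, 6, 7, 8}, so each is used; only q can be 4, hence q = 4.
The 7 still-open variables together cover exactly {1, 2, 3, 5, 6, 7, 8} — 7 values for 7 variables — and 7 appears only in g's list, so g = 7.
The 6 still-open variables draw from only 6 values {1, 2, 3, 5, 6, 8}, so each is used; only e can be 8, hence e = 8.
The 5 still-open variables draw from only 5 values {1, 2, 3, 5, 6}, so each is used; only p can be 1, hence p = 1.

1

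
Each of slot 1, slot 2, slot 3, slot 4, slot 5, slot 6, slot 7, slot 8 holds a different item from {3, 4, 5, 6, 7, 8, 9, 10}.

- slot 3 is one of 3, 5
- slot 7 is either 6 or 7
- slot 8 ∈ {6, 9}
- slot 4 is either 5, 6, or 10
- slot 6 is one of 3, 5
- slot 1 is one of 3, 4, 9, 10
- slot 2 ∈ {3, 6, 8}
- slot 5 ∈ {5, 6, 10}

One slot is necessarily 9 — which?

The 8 variables together cover exactly {3, 4, 5, 6, 7, 8, 9, 10} — 8 values for 8 variables — and 4 appears only in slot 1's list, so slot 1 = 4.
The 7 still-open variables draw from only 7 values {3, 5, 6, 7, 8, 9, 10}, so each is used; only slot 7 can be 7, hence slot 7 = 7.
Among the 6 still-open variables, 8 fits only slot 2 (and all 6 values in {3, 5, 6, 8, 9, 10} must be used), so slot 2 = 8.
Among the 5 still-open variables, 9 fits only slot 8 (and all 5 values in {3, 5, 6, 9, 10} must be used), so slot 8 = 9.

slot 8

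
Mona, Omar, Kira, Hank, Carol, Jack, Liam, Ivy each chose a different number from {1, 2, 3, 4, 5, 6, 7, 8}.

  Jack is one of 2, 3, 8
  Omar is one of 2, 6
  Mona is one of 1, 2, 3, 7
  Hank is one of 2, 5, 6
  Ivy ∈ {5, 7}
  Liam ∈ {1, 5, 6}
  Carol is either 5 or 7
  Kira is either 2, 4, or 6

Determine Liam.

1

The 8 variables draw from only 8 values {1, 2, 3, 4, 5, 6, 7, 8}, so each is used; only Kira can be 4, hence Kira = 4.
The 7 still-open variables together cover exactly {1, 2, 3, 5, 6, 7, 8} — 7 values for 7 variables — and 8 appears only in Jack's list, so Jack = 8.
The 6 still-open variables draw from only 6 values {1, 2, 3, 5, 6, 7}, so each is used; only Mona can be 3, hence Mona = 3.
Among the 5 still-open variables, 1 fits only Liam (and all 5 values in {1, 2, 5, 6, 7} must be used), so Liam = 1.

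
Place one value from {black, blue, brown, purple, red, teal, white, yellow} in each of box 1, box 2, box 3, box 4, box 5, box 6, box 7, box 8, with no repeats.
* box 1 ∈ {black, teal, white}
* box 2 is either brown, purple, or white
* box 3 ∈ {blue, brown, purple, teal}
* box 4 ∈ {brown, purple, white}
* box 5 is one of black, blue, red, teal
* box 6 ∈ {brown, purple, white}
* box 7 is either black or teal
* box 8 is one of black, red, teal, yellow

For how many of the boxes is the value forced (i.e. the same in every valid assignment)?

3

The 8 variables together cover exactly {black, blue, brown, purple, red, teal, white, yellow} — 8 values for 8 variables — and yellow appears only in box 8's list, so box 8 = yellow.
Among the 7 still-open variables, red fits only box 5 (and all 7 values in {black, blue, brown, purple, red, teal, white} must be used), so box 5 = red.
The 6 still-open variables together cover exactly {black, blue, brown, purple, teal, white} — 6 values for 6 variables — and blue appears only in box 3's list, so box 3 = blue.
The 3 variables box 2, box 4, box 6 are confined to {brown, purple, white}, which locks those values in; drop them from box 1.
Determined: box 3=blue, box 5=red, box 8=yellow. The other boxes each still have more than one consistent value. That makes 3.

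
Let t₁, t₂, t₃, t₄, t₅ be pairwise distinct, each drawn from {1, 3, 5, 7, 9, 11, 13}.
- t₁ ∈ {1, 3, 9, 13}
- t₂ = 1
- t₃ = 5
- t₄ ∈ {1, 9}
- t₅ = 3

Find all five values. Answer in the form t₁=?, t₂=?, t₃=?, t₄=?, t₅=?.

t₁=13, t₂=1, t₃=5, t₄=9, t₅=3

t₂'s domain is down to {1}, so t₂ = 1. So t₁, t₄ can't be 1.
t₃ has just one choice, so t₃ = 5.
t₄ has just one choice, so t₄ = 9. So t₁ can't be 9.
t₅'s domain is down to {3}, so t₅ = 3. Remove 3 from t₁.
t₁ must be 13 (only option left).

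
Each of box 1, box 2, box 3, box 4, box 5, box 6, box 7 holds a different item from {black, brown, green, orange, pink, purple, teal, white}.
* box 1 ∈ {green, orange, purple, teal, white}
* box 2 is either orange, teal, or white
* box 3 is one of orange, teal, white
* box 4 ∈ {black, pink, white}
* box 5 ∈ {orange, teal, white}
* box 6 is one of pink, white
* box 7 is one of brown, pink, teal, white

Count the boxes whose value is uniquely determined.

3

box 2, box 3, box 5 between them cover only {orange, teal, white} — a naked triple. Remove those values from box 1, box 4, box 6, box 7.
box 6's domain is down to {pink}, so box 6 = pink. Eliminate pink elsewhere: box 4, box 7.
That leaves box 7 = brown.
box 4's domain is down to {black}, so box 4 = black.
Determined: box 4=black, box 6=pink, box 7=brown. The other boxes each still have more than one consistent value. That makes 3.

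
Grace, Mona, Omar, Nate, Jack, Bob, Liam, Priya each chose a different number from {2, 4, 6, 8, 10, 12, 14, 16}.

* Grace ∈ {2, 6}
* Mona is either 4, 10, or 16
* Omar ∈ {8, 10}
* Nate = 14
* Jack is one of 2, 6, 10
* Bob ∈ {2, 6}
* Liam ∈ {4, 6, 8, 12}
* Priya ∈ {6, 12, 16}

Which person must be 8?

Omar

Nate must be 14 (only option left).
Grace and Bob between them cover only {2, 6} — a naked pair. Remove those values from Jack, Liam, Priya.
Jack's domain is down to {10}, so Jack = 10. So Mona, Omar can't be 10.
So 8 goes to Omar.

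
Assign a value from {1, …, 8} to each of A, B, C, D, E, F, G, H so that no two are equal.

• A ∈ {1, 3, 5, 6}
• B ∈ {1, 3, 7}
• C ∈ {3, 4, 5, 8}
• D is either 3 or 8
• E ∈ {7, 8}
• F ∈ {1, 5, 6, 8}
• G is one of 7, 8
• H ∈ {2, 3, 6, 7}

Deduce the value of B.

1

The 8 variables draw from only 8 values {1, 2, 3, 4, 5, 6, 7, 8}, so each is used; only H can be 2, hence H = 2.
The 7 still-open variables draw from only 7 values {1, 3, 4, 5, 6, 7, 8}, so each is used; only C can be 4, hence C = 4.
E and G between them cover only {7, 8} — a naked pair. Remove those values from B, D, F.
That leaves D = 3. Eliminate 3 elsewhere: A, B.
So B = 1.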